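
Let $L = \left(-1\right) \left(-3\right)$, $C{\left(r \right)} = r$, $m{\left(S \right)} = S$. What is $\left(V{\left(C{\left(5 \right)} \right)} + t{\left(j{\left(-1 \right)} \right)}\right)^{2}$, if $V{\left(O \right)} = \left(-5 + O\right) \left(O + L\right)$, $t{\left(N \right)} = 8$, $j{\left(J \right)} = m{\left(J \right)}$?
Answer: $64$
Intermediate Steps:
$j{\left(J \right)} = J$
$L = 3$
$V{\left(O \right)} = \left(-5 + O\right) \left(3 + O\right)$ ($V{\left(O \right)} = \left(-5 + O\right) \left(O + 3\right) = \left(-5 + O\right) \left(3 + O\right)$)
$\left(V{\left(C{\left(5 \right)} \right)} + t{\left(j{\left(-1 \right)} \right)}\right)^{2} = \left(\left(-15 + 5^{2} - 10\right) + 8\right)^{2} = \left(\left(-15 + 25 - 10\right) + 8\right)^{2} = \left(0 + 8\right)^{2} = 8^{2} = 64$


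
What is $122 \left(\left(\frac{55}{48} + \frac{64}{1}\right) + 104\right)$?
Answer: $\frac{495259}{24} \approx 20636.0$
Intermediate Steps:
$122 \left(\left(\frac{55}{48} + \frac{64}{1}\right) + 104\right) = 122 \left(\left(55 \cdot \frac{1}{48} + 64 \cdot 1\right) + 104\right) = 122 \left(\left(\frac{55}{48} + 64\right) + 104\right) = 122 \left(\frac{3127}{48} + 104\right) = 122 \cdot \frac{8119}{48} = \frac{495259}{24}$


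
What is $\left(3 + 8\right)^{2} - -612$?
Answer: $733$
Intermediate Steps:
$\left(3 + 8\right)^{2} - -612 = 11^{2} + 612 = 121 + 612 = 733$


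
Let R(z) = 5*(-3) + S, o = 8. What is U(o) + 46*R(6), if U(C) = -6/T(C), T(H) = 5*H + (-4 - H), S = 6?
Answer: -5799/14 ≈ -414.21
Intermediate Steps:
T(H) = -4 + 4*H
R(z) = -9 (R(z) = 5*(-3) + 6 = -15 + 6 = -9)
U(C) = -6/(-4 + 4*C)
U(o) + 46*R(6) = -3/(-2 + 2*8) + 46*(-9) = -3/(-2 + 16) - 414 = -3/14 - 414 = -5799/14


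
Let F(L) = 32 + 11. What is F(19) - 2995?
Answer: -2952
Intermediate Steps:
F(L) = 43
F(19) - 2995 = 43 - 2995 = -2952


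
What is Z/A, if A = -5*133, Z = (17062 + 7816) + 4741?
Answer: -29619/665 ≈ -44.540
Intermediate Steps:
Z = 29619 (Z = 24878 + 4741 = 29619)
A = -665
Z/A = 29619/(-665) = 29619*(-1/665) = -29619/665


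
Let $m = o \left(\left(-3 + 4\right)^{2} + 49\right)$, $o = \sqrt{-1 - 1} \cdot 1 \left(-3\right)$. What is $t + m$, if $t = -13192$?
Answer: $-13192 - 150 i \sqrt{2} \approx -13192.0 - 212.13 i$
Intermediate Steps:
$o = - 3 i \sqrt{2}$ ($o = \sqrt{-2} \cdot 1 \left(-3\right) = i \sqrt{2} \cdot 1 \left(-3\right) = i \sqrt{2} \left(-3\right) = - 3 i \sqrt{2} \approx - 4.2426 i$)
$m = - 150 i \sqrt{2}$ ($m = - 3 i \sqrt{2} \left(\left(-3 + 4\right)^{2} + 49\right) = - 3 i \sqrt{2} \left(1^{2} + 49\right) = - 3 i \sqrt{2} \left(1 + 49\right) = - 3 i \sqrt{2} \cdot 50 = - 150 i \sqrt{2} \approx - 212.13 i$)
$t + m = -13192 - 150 i \sqrt{2}$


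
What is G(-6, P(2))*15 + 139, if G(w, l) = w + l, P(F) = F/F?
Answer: 64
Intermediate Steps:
P(F) = 1
G(w, l) = l + w
G(-6, P(2))*15 + 139 = (1 - 6)*15 + 139 = -5*15 + 139 = -75 + 139 = 64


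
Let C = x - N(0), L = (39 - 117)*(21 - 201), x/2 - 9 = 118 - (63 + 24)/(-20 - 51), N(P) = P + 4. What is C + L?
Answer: 1014764/71 ≈ 14292.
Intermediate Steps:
N(P) = 4 + P
x = 18208/71 (x = 18 + 2*(118 - (63 + 24)/(-20 - 51)) = 18 + 2*(118 - 87/(-71)) = 18 + 2*(118 - 87*(-1)/71) = 18 + 2*(118 - 1*(-87/71)) = 18 + 2*(118 + 87/71) = 18 + 2*(8465/71) = 18 + 16930/71 = 18208/71 ≈ 256.45)
L = 14040 (L = -78*(-180) = 14040)
C = 17924/71 (C = 18208/71 - (4 + 0) = 18208/71 - 1*4 = 18208/71 - 4 = 17924/71 ≈ 252.45)
C + L = 17924/71 + 14040 = 1014764/71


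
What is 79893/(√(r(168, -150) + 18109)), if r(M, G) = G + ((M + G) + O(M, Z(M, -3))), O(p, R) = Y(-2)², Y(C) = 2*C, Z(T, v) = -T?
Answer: 79893*√17993/17993 ≈ 595.60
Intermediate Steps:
O(p, R) = 16 (O(p, R) = (2*(-2))² = (-4)² = 16)
r(M, G) = 16 + M + 2*G (r(M, G) = G + ((M + G) + 16) = G + ((G + M) + 16) = G + (16 + G + M) = 16 + M + 2*G)
79893/(√(r(168, -150) + 18109)) = 79893/(√((16 + 168 + 2*(-150)) + 18109)) = 79893/(√((16 + 168 - 300) + 18109)) = 79893/(√(-116 + 18109)) = 79893/(√17993) = 79893*(√17993/17993) = 79893*√17993/17993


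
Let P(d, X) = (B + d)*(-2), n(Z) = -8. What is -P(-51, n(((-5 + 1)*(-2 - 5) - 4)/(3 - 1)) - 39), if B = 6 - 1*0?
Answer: -90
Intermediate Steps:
B = 6 (B = 6 + 0 = 6)
P(d, X) = -12 - 2*d (P(d, X) = (6 + d)*(-2) = -12 - 2*d)
-P(-51, n(((-5 + 1)*(-2 - 5) - 4)/(3 - 1)) - 39) = -(-12 - 2*(-51)) = -(-12 + 102) = -1*90 = -90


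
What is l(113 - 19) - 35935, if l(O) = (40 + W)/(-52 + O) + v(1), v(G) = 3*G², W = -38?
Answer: -754571/21 ≈ -35932.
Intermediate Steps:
l(O) = 3 + 2/(-52 + O) (l(O) = (40 - 38)/(-52 + O) + 3*1² = 2/(-52 + O) + 3*1 = 2/(-52 + O) + 3 = 3 + 2/(-52 + O))
l(113 - 19) - 35935 = (-154 + 3*(113 - 19))/(-52 + (113 - 19)) - 35935 = (-154 + 3*94)/(-52 + 94) - 35935 = (-154 + 282)/42 - 35935 = (1/42)*128 - 35935 = 64/21 - 35935 = -754571/21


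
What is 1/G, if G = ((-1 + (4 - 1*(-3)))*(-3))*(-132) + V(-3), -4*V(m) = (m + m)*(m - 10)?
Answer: 2/4713 ≈ 0.00042436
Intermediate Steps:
V(m) = -m*(-10 + m)/2 (V(m) = -(m + m)*(m - 10)/4 = -2*m*(-10 + m)/4 = -m*(-10 + m)/2)
G = 4713/2 (G = ((-1 + (4 - 1*(-3)))*(-3))*(-132) + (½)*(-3)*(10 - 1*(-3)) = ((-1 + (4 + 3))*(-3))*(-132) + (½)*(-3)*(10 + 3) = ((-1 + 7)*(-3))*(-132) + (½)*(-3)*13 = (6*(-3))*(-132) - 39/2 = -18*(-132) - 39/2 = 2376 - 39/2 = 4713/2 ≈ 2356.5)
1/G = 1/(4713/2) = 2/4713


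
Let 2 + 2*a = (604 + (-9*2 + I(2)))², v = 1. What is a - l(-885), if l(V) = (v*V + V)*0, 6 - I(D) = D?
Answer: 174049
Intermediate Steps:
I(D) = 6 - D
l(V) = 0 (l(V) = (1*V + V)*0 = (V + V)*0 = (2*V)*0 = 0)
a = 174049 (a = -1 + (604 + (-9*2 + (6 - 1*2)))²/2 = -1 + (604 + (-18 + (6 - 2)))²/2 = -1 + (604 + (-18 + 4))²/2 = -1 + (604 - 14)²/2 = -1 + (½)*590² = -1 + (½)*348100 = -1 + 174050 = 174049)
a - l(-885) = 174049 - 1*0 = 174049 + 0 = 174049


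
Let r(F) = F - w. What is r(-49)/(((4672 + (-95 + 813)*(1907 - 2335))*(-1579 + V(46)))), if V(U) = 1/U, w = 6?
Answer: -115/999139548 ≈ -1.1510e-7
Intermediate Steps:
r(F) = -6 + F (r(F) = F - 1*6 = F - 6 = -6 + F)
r(-49)/(((4672 + (-95 + 813)*(1907 - 2335))*(-1579 + V(46)))) = (-6 - 49)/(((4672 + (-95 + 813)*(1907 - 2335))*(-1579 + 1/46))) = -55*1/((-1579 + 1/46)*(4672 + 718*(-428))) = -55*(-46/(72633*(4672 - 307304))) = -55/((-302632*(-72633/46))) = -55/10990535028/23 = -55*23/10990535028 = -115/999139548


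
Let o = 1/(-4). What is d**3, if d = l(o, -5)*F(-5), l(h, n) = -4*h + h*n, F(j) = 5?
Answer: 91125/64 ≈ 1423.8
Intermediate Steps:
o = -1/4 ≈ -0.25000
d = 45/4 (d = -(-4 - 5)/4*5 = -1/4*(-9)*5 = (9/4)*5 = 45/4 ≈ 11.250)
d**3 = (45/4)**3 = 91125/64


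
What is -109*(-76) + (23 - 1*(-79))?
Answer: 8386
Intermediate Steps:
-109*(-76) + (23 - 1*(-79)) = 8284 + (23 + 79) = 8284 + 102 = 8386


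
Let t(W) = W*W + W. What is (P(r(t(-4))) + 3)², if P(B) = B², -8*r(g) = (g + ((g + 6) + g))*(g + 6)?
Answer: 1276847289/16 ≈ 7.9803e+7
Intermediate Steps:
t(W) = W + W² (t(W) = W² + W = W + W²)
r(g) = -(6 + g)*(6 + 3*g)/8 (r(g) = -(g + ((g + 6) + g))*(g + 6)/8 = -(g + ((6 + g) + g))*(6 + g)/8 = -(g + (6 + 2*g))*(6 + g)/8 = -(6 + 3*g)*(6 + g)/8 = -(6 + g)*(6 + 3*g)/8)
(P(r(t(-4))) + 3)² = ((-9/2 - (-12)*(1 - 4) - 3*16*(1 - 4)²/8)² + 3)² = ((-9/2 - (-12)*(-3) - 3*(-4*(-3))²/8)² + 3)² = ((-9/2 - 3*12 - 3/8*12²)² + 3)² = ((-9/2 - 36 - 3/8*144)² + 3)² = ((-9/2 - 36 - 54)² + 3)² = ((-189/2)² + 3)² = (35721/4 + 3)² = (35733/4)² = 1276847289/16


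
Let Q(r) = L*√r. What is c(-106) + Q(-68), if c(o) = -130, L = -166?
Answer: -130 - 332*I*√17 ≈ -130.0 - 1368.9*I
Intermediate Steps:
Q(r) = -166*√r
c(-106) + Q(-68) = -130 - 332*I*√17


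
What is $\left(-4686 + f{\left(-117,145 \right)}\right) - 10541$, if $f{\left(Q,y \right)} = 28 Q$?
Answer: $-18503$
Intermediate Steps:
$\left(-4686 + f{\left(-117,145 \right)}\right) - 10541 = \left(-4686 + 28 \left(-117\right)\right) - 10541 = \left(-4686 - 3276\right) - 10541 = -7962 - 10541 = -18503$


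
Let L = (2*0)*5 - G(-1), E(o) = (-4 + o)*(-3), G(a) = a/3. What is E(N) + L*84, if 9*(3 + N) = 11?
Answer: 136/3 ≈ 45.333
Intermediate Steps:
N = -16/9 (N = -3 + (1/9)*11 = -3 + 11/9 = -16/9 ≈ -1.7778)
G(a) = a/3 (G(a) = a*(1/3) = a/3)
E(o) = 12 - 3*o
L = 1/3 (L = (2*0)*5 - (-1)/3 = 0*5 - 1*(-1/3) = 0 + 1/3 = 1/3 ≈ 0.33333)
E(N) + L*84 = (12 - 3*(-16/9)) + (1/3)*84 = (12 + 16/3) + 28 = 52/3 + 28 = 136/3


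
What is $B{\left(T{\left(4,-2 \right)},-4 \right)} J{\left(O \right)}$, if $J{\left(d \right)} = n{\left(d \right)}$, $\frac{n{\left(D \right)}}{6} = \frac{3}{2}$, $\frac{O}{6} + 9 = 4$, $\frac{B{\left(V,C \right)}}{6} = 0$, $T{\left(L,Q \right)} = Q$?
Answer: $0$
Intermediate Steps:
$B{\left(V,C \right)} = 0$ ($B{\left(V,C \right)} = 6 \cdot 0 = 0$)
$O = -30$ ($O = -54 + 6 \cdot 4 = -54 + 24 = -30$)
$n{\left(D \right)} = 9$ ($n{\left(D \right)} = 6 \cdot \frac{3}{2} = 9$)
$J{\left(d \right)} = 9$
$B{\left(T{\left(4,-2 \right)},-4 \right)} J{\left(O \right)} = 0 \cdot 9 = 0$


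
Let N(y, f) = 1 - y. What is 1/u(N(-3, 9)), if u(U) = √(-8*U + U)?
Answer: -I*√7/14 ≈ -0.18898*I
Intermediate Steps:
u(U) = √7*√(-U) (u(U) = √(-7*U) = √7*√(-U))
1/u(N(-3, 9)) = 1/(√7*√(-(1 - 1*(-3)))) = 1/(√7*√(-(1 + 3))) = 1/(√7*√(-1*4)) = 1/(√7*√(-4)) = 1/(√7*(2*I)) = 1/(2*I*√7) = -I*√7/14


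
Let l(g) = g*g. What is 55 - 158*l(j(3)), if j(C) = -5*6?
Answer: -142145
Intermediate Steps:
j(C) = -30
l(g) = g²
55 - 158*l(j(3)) = 55 - 158*(-30)² = 55 - 158*900 = 55 - 142200 = -142145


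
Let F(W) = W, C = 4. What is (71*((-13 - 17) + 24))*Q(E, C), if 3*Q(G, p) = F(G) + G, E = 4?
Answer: -1136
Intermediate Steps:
Q(G, p) = 2*G/3 (Q(G, p) = (G + G)/3 = (2*G)/3 = 2*G/3)
(71*((-13 - 17) + 24))*Q(E, C) = (71*((-13 - 17) + 24))*((⅔)*4) = (71*(-30 + 24))*(8/3) = (71*(-6))*(8/3) = -426*8/3 = -1136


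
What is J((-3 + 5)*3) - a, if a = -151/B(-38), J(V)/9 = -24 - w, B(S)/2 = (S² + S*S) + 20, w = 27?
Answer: -2669393/5816 ≈ -458.97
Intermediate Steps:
B(S) = 40 + 4*S² (B(S) = 2*((S² + S*S) + 20) = 2*((S² + S²) + 20) = 2*(2*S² + 20) = 2*(20 + 2*S²) = 40 + 4*S²)
J(V) = -459 (J(V) = 9*(-24 - 1*27) = 9*(-24 - 27) = 9*(-51) = -459)
a = -151/5816 (a = -151/(40 + 4*(-38)²) = -151/(40 + 4*1444) = -151/(40 + 5776) = -151/5816 ≈ -0.025963)
J((-3 + 5)*3) - a = -459 - 1*(-151/5816) = -459 + 151/5816 = -2669393/5816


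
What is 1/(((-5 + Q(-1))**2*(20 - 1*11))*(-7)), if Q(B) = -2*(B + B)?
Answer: -1/63 ≈ -0.015873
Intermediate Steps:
Q(B) = -4*B
1/(((-5 + Q(-1))**2*(20 - 1*11))*(-7)) = 1/(((-5 - 4*(-1))**2*(20 - 1*11))*(-7)) = 1/(((-5 + 4)**2*(20 - 11))*(-7)) = 1/(((-1)**2*9)*(-7)) = 1/((1*9)*(-7)) = 1/(9*(-7)) = 1/(-63) = -1/63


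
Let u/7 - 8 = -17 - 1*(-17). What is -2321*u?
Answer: -129976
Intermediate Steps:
u = 56 (u = 56 + 7*(-17 - 1*(-17)) = 56 + 7*(-17 + 17) = 56 + 7*0 = 56 + 0 = 56)
-2321*u = -2321*56 = -129976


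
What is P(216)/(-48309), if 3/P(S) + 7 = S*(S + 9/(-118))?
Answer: -59/44304489857 ≈ -1.3317e-9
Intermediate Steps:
P(S) = 3/(-7 + S*(-9/118 + S)) (P(S) = 3/(-7 + S*(S + 9/(-118))) = 3/(-7 + S*(S + 9*(-1/118))) = 3/(-7 + S*(S - 9/118)) = 3/(-7 + S*(-9/118 + S)))
P(216)/(-48309) = (354/(-826 - 9*216 + 118*216²))/(-48309) = (354/(-826 - 1944 + 118*46656))*(-1/48309) = (354/(-826 - 1944 + 5505408))*(-1/48309) = (354/5502638)*(-1/48309) = (354*(1/5502638))*(-1/48309) = (177/2751319)*(-1/48309) = -59/44304489857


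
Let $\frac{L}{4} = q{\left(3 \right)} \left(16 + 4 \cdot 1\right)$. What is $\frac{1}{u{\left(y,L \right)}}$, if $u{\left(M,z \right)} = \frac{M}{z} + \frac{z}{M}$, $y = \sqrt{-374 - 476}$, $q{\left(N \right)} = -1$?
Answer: $- \frac{8 i \sqrt{34}}{111} \approx - 0.42025 i$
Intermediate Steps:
$L = -80$ ($L = 4 \left(- (16 + 4 \cdot 1)\right) = 4 \left(- (16 + 4)\right) = 4 \left(\left(-1\right) 20\right) = 4 \left(-20\right) = -80$)
$y = 5 i \sqrt{34}$ ($y = \sqrt{-850} = 5 i \sqrt{34} \approx 29.155 i$)
$\frac{1}{u{\left(y,L \right)}} = \frac{1}{\frac{5 i \sqrt{34}}{-80} - \frac{80}{5 i \sqrt{34}}} = \frac{1}{5 i \sqrt{34} \left(- \frac{1}{80}\right) - 80 \left(- \frac{i \sqrt{34}}{170}\right)} = \frac{1}{- \frac{i \sqrt{34}}{16} + \frac{8 i \sqrt{34}}{17}} = \frac{1}{\frac{111}{272} i \sqrt{34}} = - \frac{8 i \sqrt{34}}{111}$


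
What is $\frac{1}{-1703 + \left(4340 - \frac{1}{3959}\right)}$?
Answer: $\frac{3959}{10439882} \approx 0.00037922$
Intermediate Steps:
$\frac{1}{-1703 + \left(4340 - \frac{1}{3959}\right)} = \frac{1}{-1703 + \frac{17182059}{3959}} = \frac{1}{\frac{10439882}{3959}} = \frac{3959}{10439882}$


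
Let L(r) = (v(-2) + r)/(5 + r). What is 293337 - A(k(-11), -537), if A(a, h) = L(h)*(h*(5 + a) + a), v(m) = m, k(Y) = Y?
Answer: 1160335/4 ≈ 2.9008e+5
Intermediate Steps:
L(r) = (-2 + r)/(5 + r)
A(a, h) = (-2 + h)*(a + h*(5 + a))/(5 + h) (A(a, h) = ((-2 + h)/(5 + h))*(h*(5 + a) + a) = ((-2 + h)/(5 + h))*(a + h*(5 + a)) = (-2 + h)*(a + h*(5 + a))/(5 + h))
293337 - A(k(-11), -537) = 293337 - (-2 - 537)*(-11 + 5*(-537) - 11*(-537))/(5 - 537) = 293337 - (-539)*(-11 - 2685 + 5907)/(-532) = 293337 - (-1)*(-539)*3211/532 = 293337 - 1*13013/4 = 293337 - 13013/4 = 1160335/4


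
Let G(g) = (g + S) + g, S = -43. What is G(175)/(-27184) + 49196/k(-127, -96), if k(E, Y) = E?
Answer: -1337383053/3452368 ≈ -387.38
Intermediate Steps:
G(g) = -43 + 2*g (G(g) = (g - 43) + g = (-43 + g) + g = -43 + 2*g)
G(175)/(-27184) + 49196/k(-127, -96) = (-43 + 2*175)/(-27184) + 49196/(-127) = (-43 + 350)*(-1/27184) + 49196*(-1/127) = 307*(-1/27184) - 49196/127 = -307/27184 - 49196/127 = -1337383053/3452368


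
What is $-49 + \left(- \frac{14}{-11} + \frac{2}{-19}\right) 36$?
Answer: $- \frac{1457}{209} \approx -6.9713$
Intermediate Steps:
$-49 + \left(- \frac{14}{-11} + \frac{2}{-19}\right) 36 = -49 + \left(\left(-14\right) \left(- \frac{1}{11}\right) + 2 \left(- \frac{1}{19}\right)\right) 36 = -49 + \left(\frac{14}{11} - \frac{2}{19}\right) 36 = -49 + \frac{244}{209} \cdot 36 = -49 + \frac{8784}{209} = - \frac{1457}{209}$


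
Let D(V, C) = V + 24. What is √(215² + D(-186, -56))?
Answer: √46063 ≈ 214.62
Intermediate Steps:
D(V, C) = 24 + V
√(215² + D(-186, -56)) = √(215² + (24 - 186)) = √(46225 - 162) = √46063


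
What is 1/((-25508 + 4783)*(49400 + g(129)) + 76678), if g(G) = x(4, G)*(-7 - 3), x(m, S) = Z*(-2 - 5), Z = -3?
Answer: -1/1019386072 ≈ -9.8098e-10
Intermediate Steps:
x(m, S) = 21 (x(m, S) = -3*(-2 - 5) = -3*(-7) = 21)
g(G) = -210 (g(G) = 21*(-7 - 3) = 21*(-10) = -210)
1/((-25508 + 4783)*(49400 + g(129)) + 76678) = 1/((-25508 + 4783)*(49400 - 210) + 76678) = 1/(-20725*49190 + 76678) = 1/(-1019462750 + 76678) = 1/(-1019386072) = -1/1019386072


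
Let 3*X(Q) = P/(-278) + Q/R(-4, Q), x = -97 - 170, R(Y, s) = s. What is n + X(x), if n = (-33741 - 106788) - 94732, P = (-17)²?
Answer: -196207685/834 ≈ -2.3526e+5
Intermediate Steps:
P = 289
x = -267
n = -235261 (n = -140529 - 94732 = -235261)
X(Q) = -11/834 (X(Q) = (289/(-278) + Q/Q)/3 = (289*(-1/278) + 1)/3 = (-289/278 + 1)/3 = (⅓)*(-11/278) = -11/834)
n + X(x) = -235261 - 11/834 = -196207685/834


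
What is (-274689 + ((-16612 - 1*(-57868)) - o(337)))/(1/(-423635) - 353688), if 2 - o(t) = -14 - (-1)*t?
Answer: 98754402120/149834615881 ≈ 0.65909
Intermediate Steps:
o(t) = 16 - t (o(t) = 2 - (-14 - (-1)*t) = 2 - (-14 + t) = 2 + (14 - t) = 16 - t)
(-274689 + ((-16612 - 1*(-57868)) - o(337)))/(1/(-423635) - 353688) = (-274689 + ((-16612 - 1*(-57868)) - (16 - 1*337)))/(1/(-423635) - 353688) = (-274689 + ((-16612 + 57868) - (16 - 337)))/(-1/423635 - 353688) = (-274689 + (41256 - 1*(-321)))/(-149834615881/423635) = (-274689 + (41256 + 321))*(-423635/149834615881) = (-274689 + 41577)*(-423635/149834615881) = -233112*(-423635/149834615881) = 98754402120/149834615881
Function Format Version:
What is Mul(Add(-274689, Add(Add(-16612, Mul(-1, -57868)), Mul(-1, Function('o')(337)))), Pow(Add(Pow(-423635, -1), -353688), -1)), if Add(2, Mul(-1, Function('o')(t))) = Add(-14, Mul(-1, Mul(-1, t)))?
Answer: Rational(98754402120, 149834615881) ≈ 0.65909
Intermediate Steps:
Function('o')(t) = Add(16, Mul(-1, t)) (Function('o')(t) = Add(2, Mul(-1, Add(-14, Mul(-1, Mul(-1, t))))) = Add(2, Mul(-1, Add(-14, t))) = Add(2, Add(14, Mul(-1, t))) = Add(16, Mul(-1, t)))
Mul(Add(-274689, Add(Add(-16612, Mul(-1, -57868)), Mul(-1, Function('o')(337)))), Pow(Add(Pow(-423635, -1), -353688), -1)) = Mul(Add(-274689, Add(Add(-16612, Mul(-1, -57868)), Mul(-1, Add(16, Mul(-1, 337))))), Pow(Add(Pow(-423635, -1), -353688), -1)) = Mul(Add(-274689, Add(Add(-16612, 57868), Mul(-1, Add(16, -337)))), Pow(Add(Rational(-1, 423635), -353688), -1)) = Mul(Add(-274689, Add(41256, Mul(-1, -321))), Pow(Rational(-149834615881, 423635), -1)) = Mul(Add(-274689, Add(41256, 321)), Rational(-423635, 149834615881)) = Mul(Add(-274689, 41577), Rational(-423635, 149834615881)) = Mul(-233112, Rational(-423635, 149834615881)) = Rational(98754402120, 149834615881)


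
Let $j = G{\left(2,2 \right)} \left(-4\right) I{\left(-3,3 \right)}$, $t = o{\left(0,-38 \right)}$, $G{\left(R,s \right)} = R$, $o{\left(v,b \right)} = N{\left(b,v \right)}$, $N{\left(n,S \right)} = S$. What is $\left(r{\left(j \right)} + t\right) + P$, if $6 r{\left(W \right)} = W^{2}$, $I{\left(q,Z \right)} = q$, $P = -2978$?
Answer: $-2882$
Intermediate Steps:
$o{\left(v,b \right)} = v$
$t = 0$
$j = 24$ ($j = 2 \left(-4\right) \left(-3\right) = \left(-8\right) \left(-3\right) = 24$)
$r{\left(W \right)} = \frac{W^{2}}{6}$
$\left(r{\left(j \right)} + t\right) + P = \left(\frac{24^{2}}{6} + 0\right) - 2978 = \left(\frac{1}{6} \cdot 576 + 0\right) - 2978 = \left(96 + 0\right) - 2978 = 96 - 2978 = -2882$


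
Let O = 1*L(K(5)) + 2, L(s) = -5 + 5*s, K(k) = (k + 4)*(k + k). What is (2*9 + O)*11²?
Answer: 56265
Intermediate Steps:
K(k) = 2*k*(4 + k) (K(k) = (4 + k)*(2*k) = 2*k*(4 + k))
O = 447 (O = 1*(-5 + 5*(2*5*(4 + 5))) + 2 = 1*(-5 + 5*(2*5*9)) + 2 = 1*(-5 + 5*90) + 2 = 1*(-5 + 450) + 2 = 1*445 + 2 = 445 + 2 = 447)
(2*9 + O)*11² = (2*9 + 447)*11² = (18 + 447)*121 = 465*121 = 56265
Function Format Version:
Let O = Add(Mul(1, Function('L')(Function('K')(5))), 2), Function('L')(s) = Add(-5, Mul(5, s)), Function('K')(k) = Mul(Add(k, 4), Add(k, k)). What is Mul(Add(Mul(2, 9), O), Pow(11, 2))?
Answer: 56265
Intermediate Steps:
Function('K')(k) = Mul(2, k, Add(4, k)) (Function('K')(k) = Mul(Add(4, k), Mul(2, k)) = Mul(2, k, Add(4, k)))
O = 447 (O = Add(Mul(1, Add(-5, Mul(5, Mul(2, 5, Add(4, 5))))), 2) = Add(Mul(1, Add(-5, Mul(5, Mul(2, 5, 9)))), 2) = Add(Mul(1, Add(-5, Mul(5, 90))), 2) = Add(Mul(1, Add(-5, 450)), 2) = Add(Mul(1, 445), 2) = Add(445, 2) = 447)
Mul(Add(Mul(2, 9), O), Pow(11, 2)) = Mul(Add(Mul(2, 9), 447), Pow(11, 2)) = Mul(Add(18, 447), 121) = Mul(465, 121) = 56265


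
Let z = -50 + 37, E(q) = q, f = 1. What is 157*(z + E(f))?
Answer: -1884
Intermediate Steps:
z = -13
157*(z + E(f)) = 157*(-13 + 1) = 157*(-12) = -1884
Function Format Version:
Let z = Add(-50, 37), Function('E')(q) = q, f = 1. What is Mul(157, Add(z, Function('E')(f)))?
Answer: -1884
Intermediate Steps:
z = -13
Mul(157, Add(z, Function('E')(f))) = Mul(157, Add(-13, 1)) = Mul(157, -12) = -1884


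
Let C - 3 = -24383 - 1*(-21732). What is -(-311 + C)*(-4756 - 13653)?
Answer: -54472231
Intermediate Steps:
C = -2648 (C = 3 + (-24383 - 1*(-21732)) = 3 + (-24383 + 21732) = 3 - 2651 = -2648)
-(-311 + C)*(-4756 - 13653) = -(-311 - 2648)*(-4756 - 13653) = -(-2959)*(-18409) = -1*54472231 = -54472231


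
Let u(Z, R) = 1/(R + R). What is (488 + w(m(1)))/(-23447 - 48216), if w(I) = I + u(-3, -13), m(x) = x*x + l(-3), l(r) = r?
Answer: -12635/1863238 ≈ -0.0067812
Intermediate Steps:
u(Z, R) = 1/(2*R)
m(x) = -3 + x² (m(x) = x*x - 3 = x² - 3 = -3 + x²)
w(I) = -1/26 + I (w(I) = I + (½)/(-13) = I + (½)*(-1/13) = I - 1/26 = -1/26 + I)
(488 + w(m(1)))/(-23447 - 48216) = (488 + (-1/26 + (-3 + 1²)))/(-23447 - 48216) = (488 + (-1/26 + (-3 + 1)))/(-71663) = (488 + (-1/26 - 2))*(-1/71663) = (488 - 53/26)*(-1/71663) = (12635/26)*(-1/71663) = -12635/1863238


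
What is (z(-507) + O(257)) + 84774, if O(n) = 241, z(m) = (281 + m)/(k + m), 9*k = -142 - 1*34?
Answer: 402888119/4739 ≈ 85015.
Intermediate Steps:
k = -176/9 (k = (-142 - 1*34)/9 = (-142 - 34)/9 = (⅑)*(-176) = -176/9 ≈ -19.556)
z(m) = (281 + m)/(-176/9 + m)
(z(-507) + O(257)) + 84774 = (9*(281 - 507)/(-176 + 9*(-507)) + 241) + 84774 = (9*(-226)/(-176 - 4563) + 241) + 84774 = (9*(-226)/(-4739) + 241) + 84774 = (9*(-1/4739)*(-226) + 241) + 84774 = (2034/4739 + 241) + 84774 = 1144133/4739 + 84774 = 402888119/4739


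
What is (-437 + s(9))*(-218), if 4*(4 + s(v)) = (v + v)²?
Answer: 78480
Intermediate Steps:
s(v) = -4 + v² (s(v) = -4 + (v + v)²/4 = -4 + (2*v)²/4 = -4 + (4*v²)/4 = -4 + v²)
(-437 + s(9))*(-218) = (-437 + (-4 + 9²))*(-218) = (-437 + (-4 + 81))*(-218) = (-437 + 77)*(-218) = -360*(-218) = 78480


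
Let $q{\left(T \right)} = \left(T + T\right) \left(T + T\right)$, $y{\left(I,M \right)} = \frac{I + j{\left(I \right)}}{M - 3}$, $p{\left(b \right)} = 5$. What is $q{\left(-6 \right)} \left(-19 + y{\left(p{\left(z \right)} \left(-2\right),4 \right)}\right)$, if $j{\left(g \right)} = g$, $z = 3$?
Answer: $-5616$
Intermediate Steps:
$y{\left(I,M \right)} = \frac{2 I}{-3 + M}$ ($y{\left(I,M \right)} = \frac{I + I}{M - 3} = \frac{2 I}{-3 + M}$)
$q{\left(T \right)} = 4 T^{2}$ ($q{\left(T \right)} = 2 T 2 T = 4 T^{2}$)
$q{\left(-6 \right)} \left(-19 + y{\left(p{\left(z \right)} \left(-2\right),4 \right)}\right) = 4 \left(-6\right)^{2} \left(-19 + \frac{2 \cdot 5 \left(-2\right)}{-3 + 4}\right) = 4 \cdot 36 \left(-19 + 2 \left(-10\right) 1^{-1}\right) = 144 \left(-19 + 2 \left(-10\right) 1\right) = 144 \left(-19 - 20\right) = 144 \left(-39\right) = -5616$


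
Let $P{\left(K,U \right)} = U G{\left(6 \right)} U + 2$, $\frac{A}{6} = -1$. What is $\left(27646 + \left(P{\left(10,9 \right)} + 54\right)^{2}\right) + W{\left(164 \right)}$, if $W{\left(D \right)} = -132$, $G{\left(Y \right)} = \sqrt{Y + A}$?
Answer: $30650$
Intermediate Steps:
$A = -6$ ($A = 6 \left(-1\right) = -6$)
$G{\left(Y \right)} = \sqrt{-6 + Y}$ ($G{\left(Y \right)} = \sqrt{Y - 6} = \sqrt{-6 + Y}$)
$P{\left(K,U \right)} = 2$ ($P{\left(K,U \right)} = U \sqrt{-6 + 6} U + 2 = U \sqrt{0} U + 2 = U 0 U + 2 = U 0 + 2 = 0 + 2 = 2$)
$\left(27646 + \left(P{\left(10,9 \right)} + 54\right)^{2}\right) + W{\left(164 \right)} = \left(27646 + \left(2 + 54\right)^{2}\right) - 132 = \left(27646 + 56^{2}\right) - 132 = \left(27646 + 3136\right) - 132 = 30782 - 132 = 30650$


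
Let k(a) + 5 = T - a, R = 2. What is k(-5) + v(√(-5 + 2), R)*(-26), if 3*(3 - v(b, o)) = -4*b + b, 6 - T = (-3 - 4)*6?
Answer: -30 - 26*I*√3 ≈ -30.0 - 45.033*I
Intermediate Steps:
T = 48 (T = 6 - (-3 - 4)*6 = 6 - (-7)*6 = 6 - 1*(-42) = 6 + 42 = 48)
v(b, o) = 3 + b (v(b, o) = 3 - (-4*b + b)/3 = 3 - (-1)*b = 3 + b)
k(a) = 43 - a (k(a) = -5 + (48 - a) = 43 - a)
k(-5) + v(√(-5 + 2), R)*(-26) = (43 - 1*(-5)) + (3 + √(-5 + 2))*(-26) = (43 + 5) + (3 + √(-3))*(-26) = 48 + (3 + I*√3)*(-26) = 48 + (-78 - 26*I*√3) = -30 - 26*I*√3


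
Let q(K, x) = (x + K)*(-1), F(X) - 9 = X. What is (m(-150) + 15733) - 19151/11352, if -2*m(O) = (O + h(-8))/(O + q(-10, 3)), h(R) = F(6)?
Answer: 2321494585/147576 ≈ 15731.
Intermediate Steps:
F(X) = 9 + X
q(K, x) = -K - x (q(K, x) = (K + x)*(-1) = -K - x)
h(R) = 15 (h(R) = 9 + 6 = 15)
m(O) = -(15 + O)/(2*(7 + O)) (m(O) = -(O + 15)/(2*(O + (-1*(-10) - 1*3))) = -(15 + O)/(2*(O + (10 - 3))) = -(15 + O)/(2*(O + 7)) = -(15 + O)/(2*(7 + O)))
(m(-150) + 15733) - 19151/11352 = ((-15 - 1*(-150))/(2*(7 - 150)) + 15733) - 19151/11352 = ((½)*(-15 + 150)/(-143) + 15733) - 19151*1/11352 = ((½)*(-1/143)*135 + 15733) - 1741/1032 = (-135/286 + 15733) - 1741/1032 = 4499503/286 - 1741/1032 = 2321494585/147576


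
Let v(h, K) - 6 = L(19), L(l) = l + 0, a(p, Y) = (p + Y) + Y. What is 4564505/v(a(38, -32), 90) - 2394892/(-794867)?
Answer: 17698703747/96935 ≈ 1.8258e+5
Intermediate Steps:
a(p, Y) = p + 2*Y (a(p, Y) = (Y + p) + Y = p + 2*Y)
L(l) = l
v(h, K) = 25 (v(h, K) = 6 + 19 = 25)
4564505/v(a(38, -32), 90) - 2394892/(-794867) = 4564505/25 - 2394892/(-794867) = 4564505*(1/25) - 2394892*(-1/794867) = 912901/5 + 58412/19387 = 17698703747/96935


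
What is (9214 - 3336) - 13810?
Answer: -7932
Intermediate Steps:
(9214 - 3336) - 13810 = 5878 - 13810 = -7932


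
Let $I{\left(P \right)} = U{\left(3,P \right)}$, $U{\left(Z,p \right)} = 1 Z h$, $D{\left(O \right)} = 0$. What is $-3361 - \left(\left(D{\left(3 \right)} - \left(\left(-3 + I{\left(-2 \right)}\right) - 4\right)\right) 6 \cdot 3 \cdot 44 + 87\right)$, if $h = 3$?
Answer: $-1864$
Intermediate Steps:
$U{\left(Z,p \right)} = 3 Z$ ($U{\left(Z,p \right)} = 1 Z 3 = Z 3 = 3 Z$)
$I{\left(P \right)} = 9$ ($I{\left(P \right)} = 3 \cdot 3 = 9$)
$-3361 - \left(\left(D{\left(3 \right)} - \left(\left(-3 + I{\left(-2 \right)}\right) - 4\right)\right) 6 \cdot 3 \cdot 44 + 87\right) = -3361 - \left(\left(0 - \left(\left(-3 + 9\right) - 4\right)\right) 6 \cdot 3 \cdot 44 + 87\right) = -3361 - \left(\left(0 - \left(6 - 4\right)\right) 6 \cdot 3 \cdot 44 + 87\right) = -3361 - \left(\left(0 - 2\right) 6 \cdot 3 \cdot 44 + 87\right) = -3361 - \left(\left(-2\right) 6 \cdot 3 \cdot 44 + 87\right) = -3361 - \left(\left(-12\right) 3 \cdot 44 + 87\right) = -3361 - \left(\left(-36\right) 44 + 87\right) = -3361 - \left(-1584 + 87\right) = -3361 - -1497 = -3361 + 1497 = -1864$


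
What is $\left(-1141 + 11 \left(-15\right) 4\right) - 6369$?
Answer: $-8170$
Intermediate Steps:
$\left(-1141 + 11 \left(-15\right) 4\right) - 6369 = \left(-1141 - 660\right) - 6369 = -1801 - 6369 = -8170$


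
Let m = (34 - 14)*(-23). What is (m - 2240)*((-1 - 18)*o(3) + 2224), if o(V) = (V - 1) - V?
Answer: -6056100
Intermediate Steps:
o(V) = -1 (o(V) = (-1 + V) - V = -1)
m = -460 (m = 20*(-23) = -460)
(m - 2240)*((-1 - 18)*o(3) + 2224) = (-460 - 2240)*((-1 - 18)*(-1) + 2224) = -2700*(-19*(-1) + 2224) = -2700*(19 + 2224) = -2700*2243 = -6056100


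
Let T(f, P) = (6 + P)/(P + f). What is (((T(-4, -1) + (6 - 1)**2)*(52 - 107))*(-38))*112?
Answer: 5617920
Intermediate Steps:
T(f, P) = (6 + P)/(P + f)
(((T(-4, -1) + (6 - 1)**2)*(52 - 107))*(-38))*112 = ((((6 - 1)/(-1 - 4) + (6 - 1)**2)*(52 - 107))*(-38))*112 = (((5/(-5) + 5**2)*(-55))*(-38))*112 = (((-1/5*5 + 25)*(-55))*(-38))*112 = (((-1 + 25)*(-55))*(-38))*112 = ((24*(-55))*(-38))*112 = -1320*(-38)*112 = 50160*112 = 5617920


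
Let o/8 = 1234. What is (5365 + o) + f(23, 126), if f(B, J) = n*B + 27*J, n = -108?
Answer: 16155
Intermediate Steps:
o = 9872 (o = 8*1234 = 9872)
f(B, J) = -108*B + 27*J
(5365 + o) + f(23, 126) = (5365 + 9872) + (-108*23 + 27*126) = 15237 + (-2484 + 3402) = 15237 + 918 = 16155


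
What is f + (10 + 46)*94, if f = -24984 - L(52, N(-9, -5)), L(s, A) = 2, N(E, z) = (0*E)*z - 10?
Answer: -19722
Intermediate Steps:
N(E, z) = -10 (N(E, z) = 0*z - 10 = 0 - 10 = -10)
f = -24986 (f = -24984 - 1*2 = -24984 - 2 = -24986)
f + (10 + 46)*94 = -24986 + (10 + 46)*94 = -24986 + 56*94 = -24986 + 5264 = -19722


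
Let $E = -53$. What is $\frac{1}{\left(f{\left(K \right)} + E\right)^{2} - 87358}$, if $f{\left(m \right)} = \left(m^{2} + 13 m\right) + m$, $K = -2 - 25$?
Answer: $\frac{1}{1446} \approx 0.00069156$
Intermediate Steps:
$K = -27$ ($K = -2 - 25 = -27$)
$f{\left(m \right)} = m^{2} + 14 m$
$\frac{1}{\left(f{\left(K \right)} + E\right)^{2} - 87358} = \frac{1}{\left(- 27 \left(14 - 27\right) - 53\right)^{2} - 87358} = \frac{1}{\left(\left(-27\right) \left(-13\right) - 53\right)^{2} - 87358} = \frac{1}{\left(351 - 53\right)^{2} - 87358} = \frac{1}{298^{2} - 87358} = \frac{1}{88804 - 87358} = \frac{1}{1446}$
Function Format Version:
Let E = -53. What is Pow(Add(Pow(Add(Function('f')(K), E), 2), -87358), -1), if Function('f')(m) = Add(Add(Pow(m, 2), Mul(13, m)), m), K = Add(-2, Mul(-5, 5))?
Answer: Rational(1, 1446) ≈ 0.00069156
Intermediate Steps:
K = -27 (K = Add(-2, -25) = -27)
Function('f')(m) = Add(Pow(m, 2), Mul(14, m))
Pow(Add(Pow(Add(Function('f')(K), E), 2), -87358), -1) = Pow(Add(Pow(Add(Mul(-27, Add(14, -27)), -53), 2), -87358), -1) = Pow(Add(Pow(Add(Mul(-27, -13), -53), 2), -87358), -1) = Pow(Add(Pow(Add(351, -53), 2), -87358), -1) = Pow(Add(Pow(298, 2), -87358), -1) = Pow(Add(88804, -87358), -1) = Pow(1446, -1) = Rational(1, 1446)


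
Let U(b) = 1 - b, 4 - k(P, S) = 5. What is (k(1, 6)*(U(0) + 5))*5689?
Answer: -34134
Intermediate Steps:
k(P, S) = -1 (k(P, S) = 4 - 1*5 = 4 - 5 = -1)
(k(1, 6)*(U(0) + 5))*5689 = -((1 - 1*0) + 5)*5689 = -((1 + 0) + 5)*5689 = -(1 + 5)*5689 = -1*6*5689 = -6*5689 = -34134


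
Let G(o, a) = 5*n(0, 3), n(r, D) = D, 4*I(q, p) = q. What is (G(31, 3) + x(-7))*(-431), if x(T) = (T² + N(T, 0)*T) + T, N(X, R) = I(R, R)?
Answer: -24567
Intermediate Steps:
I(q, p) = q/4
N(X, R) = R/4
x(T) = T + T² (x(T) = (T² + ((¼)*0)*T) + T = (T² + 0*T) + T = (T² + 0) + T = T² + T = T + T²)
G(o, a) = 15 (G(o, a) = 5*3 = 15)
(G(31, 3) + x(-7))*(-431) = (15 - 7*(1 - 7))*(-431) = (15 - 7*(-6))*(-431) = (15 + 42)*(-431) = 57*(-431) = -24567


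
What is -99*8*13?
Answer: -10296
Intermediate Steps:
-99*8*13 = -792*13 = -10296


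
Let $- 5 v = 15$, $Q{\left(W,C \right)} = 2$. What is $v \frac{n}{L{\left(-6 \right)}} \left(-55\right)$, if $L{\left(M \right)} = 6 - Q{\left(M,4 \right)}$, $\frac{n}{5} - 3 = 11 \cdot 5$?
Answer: $\frac{23925}{2} \approx 11963.0$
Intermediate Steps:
$v = -3$ ($v = \left(- \frac{1}{5}\right) 15 = -3$)
$n = 290$ ($n = 15 + 5 \cdot 11 \cdot 5 = 15 + 5 \cdot 55 = 15 + 275 = 290$)
$L{\left(M \right)} = 4$ ($L{\left(M \right)} = 6 - 2 = 4$)
$v \frac{n}{L{\left(-6 \right)}} \left(-55\right) = - 3 \cdot \frac{290}{4} \left(-55\right) = - 3 \cdot 290 \cdot \frac{1}{4} \left(-55\right) = \left(-3\right) \frac{145}{2} \left(-55\right) = \left(- \frac{435}{2}\right) \left(-55\right) = \frac{23925}{2}$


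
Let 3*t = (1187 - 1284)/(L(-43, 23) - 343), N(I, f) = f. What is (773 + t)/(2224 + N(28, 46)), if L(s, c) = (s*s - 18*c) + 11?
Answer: 255776/751143 ≈ 0.34052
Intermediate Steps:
L(s, c) = 11 + s² - 18*c (L(s, c) = (s² - 18*c) + 11 = 11 + s² - 18*c)
t = -97/3309 (t = ((1187 - 1284)/((11 + (-43)² - 18*23) - 343))/3 = (-97/((11 + 1849 - 414) - 343))/3 = (-97/(1446 - 343))/3 = (-97/1103)/3 = (-97*1/1103)/3 = (⅓)*(-97/1103) = -97/3309 ≈ -0.029314)
(773 + t)/(2224 + N(28, 46)) = (773 - 97/3309)/(2224 + 46) = (2557760/3309)/2270 = (2557760/3309)*(1/2270) = 255776/751143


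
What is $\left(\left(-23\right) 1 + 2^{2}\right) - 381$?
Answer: $-400$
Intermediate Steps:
$\left(\left(-23\right) 1 + 2^{2}\right) - 381 = \left(-23 + 4\right) - 381 = -19 - 381 = -400$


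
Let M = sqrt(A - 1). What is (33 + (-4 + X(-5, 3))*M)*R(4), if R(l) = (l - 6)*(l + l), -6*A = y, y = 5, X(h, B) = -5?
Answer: -528 + 24*I*sqrt(66) ≈ -528.0 + 194.98*I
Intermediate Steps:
A = -5/6 (A = -1/6*5 = -5/6 ≈ -0.83333)
R(l) = 2*l*(-6 + l) (R(l) = (-6 + l)*(2*l) = 2*l*(-6 + l))
M = I*sqrt(66)/6 (M = sqrt(-5/6 - 1) = sqrt(-11/6) = I*sqrt(66)/6 ≈ 1.354*I)
(33 + (-4 + X(-5, 3))*M)*R(4) = (33 + (-4 - 5)*(I*sqrt(66)/6))*(2*4*(-6 + 4)) = (33 - 3*I*sqrt(66)/2)*(2*4*(-2)) = (33 - 3*I*sqrt(66)/2)*(-16) = -528 + 24*I*sqrt(66)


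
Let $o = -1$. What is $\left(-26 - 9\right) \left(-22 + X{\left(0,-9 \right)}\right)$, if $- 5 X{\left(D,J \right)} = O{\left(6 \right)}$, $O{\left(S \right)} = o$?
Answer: $763$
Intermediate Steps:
$O{\left(S \right)} = -1$
$X{\left(D,J \right)} = \frac{1}{5}$ ($X{\left(D,J \right)} = \left(- \frac{1}{5}\right) \left(-1\right) = \frac{1}{5}$)
$\left(-26 - 9\right) \left(-22 + X{\left(0,-9 \right)}\right) = \left(-26 - 9\right) \left(-22 + \frac{1}{5}\right) = \left(-35\right) \left(- \frac{109}{5}\right) = 763$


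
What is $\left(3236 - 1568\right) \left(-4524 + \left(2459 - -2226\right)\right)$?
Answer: $268548$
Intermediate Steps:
$\left(3236 - 1568\right) \left(-4524 + \left(2459 - -2226\right)\right) = 1668 \left(-4524 + \left(2459 + 2226\right)\right) = 1668 \left(-4524 + 4685\right) = 1668 \cdot 161 = 268548$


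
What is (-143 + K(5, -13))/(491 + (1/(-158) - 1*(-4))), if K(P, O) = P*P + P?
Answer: -17854/78209 ≈ -0.22829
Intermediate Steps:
K(P, O) = P + P² (K(P, O) = P² + P = P + P²)
(-143 + K(5, -13))/(491 + (1/(-158) - 1*(-4))) = (-143 + 5*(1 + 5))/(491 + (1/(-158) - 1*(-4))) = (-143 + 5*6)/(491 + (-1/158 + 4)) = (-143 + 30)/(491 + 631/158) = -113/78209/158 = -113*158/78209 = -17854/78209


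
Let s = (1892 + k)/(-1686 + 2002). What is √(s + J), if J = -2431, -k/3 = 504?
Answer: I*√15164366/79 ≈ 49.293*I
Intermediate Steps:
k = -1512 (k = -3*504 = -1512)
s = 95/79 (s = (1892 - 1512)/(-1686 + 2002) = 380/316 = 380*(1/316) = 95/79 ≈ 1.2025)
√(s + J) = √(95/79 - 2431) = √(-191954/79) = I*√15164366/79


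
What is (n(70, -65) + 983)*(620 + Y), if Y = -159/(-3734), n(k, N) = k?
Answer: 2437946667/3734 ≈ 6.5291e+5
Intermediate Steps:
Y = 159/3734 (Y = -159*(-1/3734) = 159/3734 ≈ 0.042582)
(n(70, -65) + 983)*(620 + Y) = (70 + 983)*(620 + 159/3734) = 1053*(2315239/3734) = 2437946667/3734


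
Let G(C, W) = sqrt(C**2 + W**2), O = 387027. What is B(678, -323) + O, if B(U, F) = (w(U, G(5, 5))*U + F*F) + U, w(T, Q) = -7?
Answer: 487288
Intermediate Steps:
B(U, F) = F**2 - 6*U (B(U, F) = (-7*U + F*F) + U = (-7*U + F**2) + U = (F**2 - 7*U) + U = F**2 - 6*U)
B(678, -323) + O = ((-323)**2 - 6*678) + 387027 = (104329 - 4068) + 387027 = 100261 + 387027 = 487288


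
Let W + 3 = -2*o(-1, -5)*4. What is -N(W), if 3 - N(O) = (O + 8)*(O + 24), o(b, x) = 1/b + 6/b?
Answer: 4694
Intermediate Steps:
o(b, x) = 7/b (o(b, x) = 1/b + 6/b = 7/b)
W = 53 (W = -3 - 14/(-1)*4 = -3 - 14*(-1)*4 = -3 - 2*(-7)*4 = -3 + 14*4 = -3 + 56 = 53)
N(O) = 3 - (8 + O)*(24 + O) (N(O) = 3 - (O + 8)*(O + 24) = 3 - (8 + O)*(24 + O))
-N(W) = -(-189 - 1*53**2 - 32*53) = -(-189 - 1*2809 - 1696) = -(-189 - 2809 - 1696) = -1*(-4694) = 4694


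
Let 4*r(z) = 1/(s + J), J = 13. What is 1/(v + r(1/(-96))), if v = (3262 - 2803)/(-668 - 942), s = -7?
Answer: -19320/4703 ≈ -4.1080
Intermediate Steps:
v = -459/1610 (v = 459/(-1610) = 459*(-1/1610) = -459/1610 ≈ -0.28509)
r(z) = 1/24 (r(z) = 1/(4*(-7 + 13)) = (¼)/6 = (¼)*(⅙) = 1/24)
1/(v + r(1/(-96))) = 1/(-459/1610 + 1/24) = 1/(-4703/19320) = -19320/4703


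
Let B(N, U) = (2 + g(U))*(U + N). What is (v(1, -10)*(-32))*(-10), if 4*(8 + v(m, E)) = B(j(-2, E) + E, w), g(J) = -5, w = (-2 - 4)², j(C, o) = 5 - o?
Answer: -12400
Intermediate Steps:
w = 36 (w = (-6)² = 36)
B(N, U) = -3*N - 3*U (B(N, U) = (2 - 5)*(U + N) = -3*(N + U) = -3*N - 3*U)
v(m, E) = -155/4 (v(m, E) = -8 + (-3*((5 - E) + E) - 3*36)/4 = -8 + (-3*5 - 108)/4 = -8 + (-15 - 108)/4 = -8 + (¼)*(-123) = -8 - 123/4 = -155/4)
(v(1, -10)*(-32))*(-10) = -155/4*(-32)*(-10) = 1240*(-10) = -12400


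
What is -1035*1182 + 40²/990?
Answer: -121113470/99 ≈ -1.2234e+6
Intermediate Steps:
-1035*1182 + 40²/990 = -1223370 + 1600*(1/990) = -1223370 + 160/99 = -121113470/99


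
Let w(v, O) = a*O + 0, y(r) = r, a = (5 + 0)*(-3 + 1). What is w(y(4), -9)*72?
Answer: 6480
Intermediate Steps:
a = -10 (a = 5*(-2) = -10)
w(v, O) = -10*O (w(v, O) = -10*O + 0 = -10*O)
w(y(4), -9)*72 = -10*(-9)*72 = 90*72 = 6480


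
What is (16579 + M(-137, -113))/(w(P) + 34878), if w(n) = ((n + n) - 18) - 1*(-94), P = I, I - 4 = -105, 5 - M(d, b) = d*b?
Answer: 1103/34752 ≈ 0.031739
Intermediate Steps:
M(d, b) = 5 - b*d (M(d, b) = 5 - d*b = 5 - b*d)
I = -101 (I = 4 - 105 = -101)
P = -101
w(n) = 76 + 2*n (w(n) = (2*n - 18) + 94 = (-18 + 2*n) + 94 = 76 + 2*n)
(16579 + M(-137, -113))/(w(P) + 34878) = (16579 + (5 - 1*(-113)*(-137)))/((76 + 2*(-101)) + 34878) = (16579 + (5 - 15481))/((76 - 202) + 34878) = (16579 - 15476)/(-126 + 34878) = 1103/34752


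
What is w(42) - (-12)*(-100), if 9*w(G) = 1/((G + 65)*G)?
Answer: -48535199/40446 ≈ -1200.0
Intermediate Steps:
w(G) = 1/(9*G*(65 + G)) (w(G) = (1/((G + 65)*G))/9 = (1/((65 + G)*G))/9 = (1/(G*(65 + G)))/9 = 1/(9*G*(65 + G)))
w(42) - (-12)*(-100) = (⅑)/(42*(65 + 42)) - (-12)*(-100) = (⅑)*(1/42)/107 - 1*1200 = (⅑)*(1/42)*(1/107) - 1200 = 1/40446 - 1200 = -48535199/40446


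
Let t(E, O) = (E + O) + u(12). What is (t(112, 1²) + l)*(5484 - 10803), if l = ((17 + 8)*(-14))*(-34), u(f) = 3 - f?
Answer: -63849276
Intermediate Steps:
t(E, O) = -9 + E + O (t(E, O) = (E + O) + (3 - 1*12) = (E + O) + (3 - 12) = (E + O) - 9 = -9 + E + O)
l = 11900 (l = (25*(-14))*(-34) = -350*(-34) = 11900)
(t(112, 1²) + l)*(5484 - 10803) = ((-9 + 112 + 1²) + 11900)*(5484 - 10803) = ((-9 + 112 + 1) + 11900)*(-5319) = (104 + 11900)*(-5319) = 12004*(-5319) = -63849276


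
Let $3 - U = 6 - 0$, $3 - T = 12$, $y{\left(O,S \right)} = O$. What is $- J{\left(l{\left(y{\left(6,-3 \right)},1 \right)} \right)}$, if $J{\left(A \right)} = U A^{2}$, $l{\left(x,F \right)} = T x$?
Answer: $8748$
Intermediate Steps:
$T = -9$ ($T = 3 - 12 = -9$)
$U = -3$ ($U = 3 - \left(6 - 0\right) = 3 - \left(6 + 0\right) = 3 - 6 = -3$)
$l{\left(x,F \right)} = - 9 x$
$J{\left(A \right)} = - 3 A^{2}$
$- J{\left(l{\left(y{\left(6,-3 \right)},1 \right)} \right)} = - \left(-3\right) \left(\left(-9\right) 6\right)^{2} = - \left(-3\right) \left(-54\right)^{2} = - \left(-3\right) 2916 = \left(-1\right) \left(-8748\right) = 8748$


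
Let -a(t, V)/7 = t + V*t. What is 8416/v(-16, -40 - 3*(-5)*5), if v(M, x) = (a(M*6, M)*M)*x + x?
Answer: 8416/5644835 ≈ 0.0014909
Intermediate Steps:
a(t, V) = -7*t - 7*V*t (a(t, V) = -7*(t + V*t) = -7*t - 7*V*t)
v(M, x) = x - 42*x*M**2*(1 + M) (v(M, x) = ((-7*M*6*(1 + M))*M)*x + x = ((-7*6*M*(1 + M))*M)*x + x = ((-42*M*(1 + M))*M)*x + x = (-42*M**2*(1 + M))*x + x = -42*x*M**2*(1 + M) + x = x - 42*x*M**2*(1 + M))
8416/v(-16, -40 - 3*(-5)*5) = 8416/((-(-40 - 3*(-5)*5)*(-1 + 42*(-16)**2*(1 - 16)))) = 8416/((-(-40 - (-15)*5)*(-1 + 42*256*(-15)))) = 8416/((-(-40 - 1*(-75))*(-1 - 161280))) = 8416/((-1*(-40 + 75)*(-161281))) = 8416/((-1*35*(-161281))) = 8416/5644835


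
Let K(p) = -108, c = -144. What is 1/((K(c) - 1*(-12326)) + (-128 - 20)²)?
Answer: 1/34122 ≈ 2.9307e-5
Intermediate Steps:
1/((K(c) - 1*(-12326)) + (-128 - 20)²) = 1/((-108 - 1*(-12326)) + (-128 - 20)²) = 1/((-108 + 12326) + (-148)²) = 1/(12218 + 21904) = 1/34122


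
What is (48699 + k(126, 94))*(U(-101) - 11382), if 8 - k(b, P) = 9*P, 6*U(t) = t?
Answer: -3273357373/6 ≈ -5.4556e+8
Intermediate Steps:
U(t) = t/6
k(b, P) = 8 - 9*P
(48699 + k(126, 94))*(U(-101) - 11382) = (48699 + (8 - 9*94))*((⅙)*(-101) - 11382) = (48699 + (8 - 846))*(-101/6 - 11382) = (48699 - 838)*(-68393/6) = 47861*(-68393/6) = -3273357373/6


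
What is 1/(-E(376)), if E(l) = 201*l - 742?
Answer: -1/74834 ≈ -1.3363e-5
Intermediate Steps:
E(l) = -742 + 201*l
1/(-E(376)) = 1/(-(-742 + 201*376)) = 1/(-(-742 + 75576)) = 1/(-1*74834) = 1/(-74834) = -1/74834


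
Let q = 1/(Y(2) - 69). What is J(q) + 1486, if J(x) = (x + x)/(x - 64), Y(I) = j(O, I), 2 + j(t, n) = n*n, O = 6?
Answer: 6373456/4289 ≈ 1486.0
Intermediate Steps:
j(t, n) = -2 + n² (j(t, n) = -2 + n*n = -2 + n²)
Y(I) = -2 + I²
q = -1/67 (q = 1/((-2 + 2²) - 69) = 1/((-2 + 4) - 69) = 1/(2 - 69) = 1/(-67) = -1/67 ≈ -0.014925)
J(x) = 2*x/(-64 + x) (J(x) = (2*x)/(-64 + x) = 2*x/(-64 + x))
J(q) + 1486 = 2*(-1/67)/(-64 - 1/67) + 1486 = 2*(-1/67)/(-4289/67) + 1486 = 2*(-1/67)*(-67/4289) + 1486 = 2/4289 + 1486 = 6373456/4289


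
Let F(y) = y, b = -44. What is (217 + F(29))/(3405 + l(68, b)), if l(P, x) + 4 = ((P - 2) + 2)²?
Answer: 82/2675 ≈ 0.030654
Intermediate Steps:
l(P, x) = -4 + P² (l(P, x) = -4 + ((P - 2) + 2)² = -4 + ((-2 + P) + 2)² = -4 + P²)
(217 + F(29))/(3405 + l(68, b)) = (217 + 29)/(3405 + (-4 + 68²)) = 246/(3405 + (-4 + 4624)) = 246/(3405 + 4620) = 246/8025 = 246*(1/8025) = 82/2675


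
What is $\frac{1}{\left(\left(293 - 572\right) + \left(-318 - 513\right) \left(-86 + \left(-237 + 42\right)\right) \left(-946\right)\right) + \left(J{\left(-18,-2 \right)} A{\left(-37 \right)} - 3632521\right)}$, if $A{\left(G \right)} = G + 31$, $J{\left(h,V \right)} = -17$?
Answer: $- \frac{1}{224534104} \approx -4.4537 \cdot 10^{-9}$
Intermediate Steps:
$A{\left(G \right)} = 31 + G$
$\frac{1}{\left(\left(293 - 572\right) + \left(-318 - 513\right) \left(-86 + \left(-237 + 42\right)\right) \left(-946\right)\right) + \left(J{\left(-18,-2 \right)} A{\left(-37 \right)} - 3632521\right)} = \frac{1}{\left(\left(293 - 572\right) + \left(-318 - 513\right) \left(-86 + \left(-237 + 42\right)\right) \left(-946\right)\right) - \left(3632521 + 17 \left(31 - 37\right)\right)} = \frac{1}{\left(-279 + - 831 \left(-86 - 195\right) \left(-946\right)\right) - 3632419} = \frac{1}{\left(-279 + \left(-831\right) \left(-281\right) \left(-946\right)\right) + \left(102 - 3632521\right)} = \frac{1}{\left(-279 + 233511 \left(-946\right)\right) - 3632419} = \frac{1}{\left(-279 - 220901406\right) - 3632419} = \frac{1}{-220901685 - 3632419} = \frac{1}{-224534104} = - \frac{1}{224534104}$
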